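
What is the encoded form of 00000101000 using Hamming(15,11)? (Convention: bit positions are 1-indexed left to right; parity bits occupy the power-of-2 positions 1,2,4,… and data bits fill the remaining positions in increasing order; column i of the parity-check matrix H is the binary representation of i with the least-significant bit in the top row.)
Codeword c = d · G (mod 2), d = 00000101000:
  c[0] = d·G[:,0] = (00000101000)·(11011010101) mod 2 = 0+0+0+0+0+0+0+0+0+0+0 mod 2 = 0
  c[1] = d·G[:,1] = (00000101000)·(10110110011) mod 2 = 0+0+0+0+0+1+0+0+0+0+0 mod 2 = 1
  c[2] = d·G[:,2] = (00000101000)·(10000000000) mod 2 = 0+0+0+0+0+0+0+0+0+0+0 mod 2 = 0
  c[3] = d·G[:,3] = (00000101000)·(01110001111) mod 2 = 0+0+0+0+0+0+0+1+0+0+0 mod 2 = 1
  c[4] = d·G[:,4] = (00000101000)·(01000000000) mod 2 = 0+0+0+0+0+0+0+0+0+0+0 mod 2 = 0
  c[5] = d·G[:,5] = (00000101000)·(00100000000) mod 2 = 0+0+0+0+0+0+0+0+0+0+0 mod 2 = 0
  c[6] = d·G[:,6] = (00000101000)·(00010000000) mod 2 = 0+0+0+0+0+0+0+0+0+0+0 mod 2 = 0
  c[7] = d·G[:,7] = (00000101000)·(00001111111) mod 2 = 0+0+0+0+0+1+0+1+0+0+0 mod 2 = 0
  c[8] = d·G[:,8] = (00000101000)·(00001000000) mod 2 = 0+0+0+0+0+0+0+0+0+0+0 mod 2 = 0
  c[9] = d·G[:,9] = (00000101000)·(00000100000) mod 2 = 0+0+0+0+0+1+0+0+0+0+0 mod 2 = 1
  c[10] = d·G[:,10] = (00000101000)·(00000010000) mod 2 = 0+0+0+0+0+0+0+0+0+0+0 mod 2 = 0
  c[11] = d·G[:,11] = (00000101000)·(00000001000) mod 2 = 0+0+0+0+0+0+0+1+0+0+0 mod 2 = 1
  c[12] = d·G[:,12] = (00000101000)·(00000000100) mod 2 = 0+0+0+0+0+0+0+0+0+0+0 mod 2 = 0
  c[13] = d·G[:,13] = (00000101000)·(00000000010) mod 2 = 0+0+0+0+0+0+0+0+0+0+0 mod 2 = 0
  c[14] = d·G[:,14] = (00000101000)·(00000000001) mod 2 = 0+0+0+0+0+0+0+0+0+0+0 mod 2 = 0
Codeword = 010100000101000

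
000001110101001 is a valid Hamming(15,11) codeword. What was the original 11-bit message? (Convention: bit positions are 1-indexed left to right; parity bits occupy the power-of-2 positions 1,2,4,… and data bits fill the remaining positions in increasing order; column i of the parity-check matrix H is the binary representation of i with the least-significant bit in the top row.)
Parity bits occupy power-of-2 positions; data bits are at positions {3,5,6,7,9,10,11,12,13,14,15} (1-indexed).
Extract: c[3]=0 c[5]=0 c[6]=1 c[7]=1 c[9]=0 c[10]=1 c[11]=0 c[12]=1 c[13]=0 c[14]=0 c[15]=1
Data = 00110101001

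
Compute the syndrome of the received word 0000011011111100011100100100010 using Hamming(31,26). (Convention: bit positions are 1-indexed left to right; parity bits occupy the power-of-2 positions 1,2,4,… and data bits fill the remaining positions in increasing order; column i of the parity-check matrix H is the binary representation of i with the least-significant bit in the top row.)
Syndrome s = H · r^T (mod 2), r = 0000011011111100011100100100010:
  s[0] = (1010101010101010101010101010101)·(0000011011111100011100100100010) mod 2 = 0+0+0+0+0+0+1+0+1+0+1+0+1+0+0+0+0+0+1+0+0+0+1+0+0+0+0+0+0+0+0 mod 2 = 0
  s[1] = (0110011001100110011001100110011)·(0000011011111100011100100100010) mod 2 = 0+0+0+0+0+1+1+0+0+1+1+0+0+1+0+0+0+1+1+0+0+0+1+0+0+1+0+0+0+1+0 mod 2 = 0
  s[2] = (0001111000011110000111100001111)·(0000011011111100011100100100010) mod 2 = 0+0+0+0+0+1+1+0+0+0+0+1+1+1+0+0+0+0+0+1+0+0+1+0+0+0+0+0+0+1+0 mod 2 = 0
  s[3] = (0000000111111110000000011111111)·(0000011011111100011100100100010) mod 2 = 0+0+0+0+0+0+0+0+1+1+1+1+1+1+0+0+0+0+0+0+0+0+0+0+0+1+0+0+0+1+0 mod 2 = 0
  s[4] = (0000000000000001111111111111111)·(0000011011111100011100100100010) mod 2 = 0+0+0+0+0+0+0+0+0+0+0+0+0+0+0+0+0+1+1+1+0+0+1+0+0+1+0+0+0+1+0 mod 2 = 0
Syndrome = 00000
s = 0: no error detected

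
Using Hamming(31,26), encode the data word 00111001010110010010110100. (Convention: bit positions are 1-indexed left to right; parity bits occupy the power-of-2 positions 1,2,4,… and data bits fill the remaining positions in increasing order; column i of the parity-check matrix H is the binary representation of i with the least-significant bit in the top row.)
Codeword c = d · G (mod 2), d = 00111001010110010010110100:
  c[0] = d·G[:,0] = (00111001010110010010110100)·(11011010101101010101010101) mod 2 = 0+0+0+1+1+0+0+0+0+0+0+1+0+0+0+1+0+0+0+0+0+1+0+1+0+0 mod 2 = 0
  c[1] = d·G[:,1] = (00111001010110010010110100)·(10110110011011001100110011) mod 2 = 0+0+1+1+0+0+0+0+0+1+0+0+1+0+0+0+0+0+0+0+1+1+0+0+0+0 mod 2 = 0
  c[2] = d·G[:,2] = (00111001010110010010110100)·(10000000000000000000000000) mod 2 = 0+0+0+0+0+0+0+0+0+0+0+0+0+0+0+0+0+0+0+0+0+0+0+0+0+0 mod 2 = 0
  c[3] = d·G[:,3] = (00111001010110010010110100)·(01110001111000111100001111) mod 2 = 0+0+1+1+0+0+0+1+0+1+0+0+0+0+0+1+0+0+0+0+0+0+0+1+0+0 mod 2 = 0
  c[4] = d·G[:,4] = (00111001010110010010110100)·(01000000000000000000000000) mod 2 = 0+0+0+0+0+0+0+0+0+0+0+0+0+0+0+0+0+0+0+0+0+0+0+0+0+0 mod 2 = 0
  c[5] = d·G[:,5] = (00111001010110010010110100)·(00100000000000000000000000) mod 2 = 0+0+1+0+0+0+0+0+0+0+0+0+0+0+0+0+0+0+0+0+0+0+0+0+0+0 mod 2 = 1
  c[6] = d·G[:,6] = (00111001010110010010110100)·(00010000000000000000000000) mod 2 = 0+0+0+1+0+0+0+0+0+0+0+0+0+0+0+0+0+0+0+0+0+0+0+0+0+0 mod 2 = 1
  c[7] = d·G[:,7] = (00111001010110010010110100)·(00001111111000000011111111) mod 2 = 0+0+0+0+1+0+0+1+0+1+0+0+0+0+0+0+0+0+1+0+1+1+0+1+0+0 mod 2 = 1
  c[8] = d·G[:,8] = (00111001010110010010110100)·(00001000000000000000000000) mod 2 = 0+0+0+0+1+0+0+0+0+0+0+0+0+0+0+0+0+0+0+0+0+0+0+0+0+0 mod 2 = 1
  c[9] = d·G[:,9] = (00111001010110010010110100)·(00000100000000000000000000) mod 2 = 0+0+0+0+0+0+0+0+0+0+0+0+0+0+0+0+0+0+0+0+0+0+0+0+0+0 mod 2 = 0
  c[10] = d·G[:,10] = (00111001010110010010110100)·(00000010000000000000000000) mod 2 = 0+0+0+0+0+0+0+0+0+0+0+0+0+0+0+0+0+0+0+0+0+0+0+0+0+0 mod 2 = 0
  c[11] = d·G[:,11] = (00111001010110010010110100)·(00000001000000000000000000) mod 2 = 0+0+0+0+0+0+0+1+0+0+0+0+0+0+0+0+0+0+0+0+0+0+0+0+0+0 mod 2 = 1
  c[12] = d·G[:,12] = (00111001010110010010110100)·(00000000100000000000000000) mod 2 = 0+0+0+0+0+0+0+0+0+0+0+0+0+0+0+0+0+0+0+0+0+0+0+0+0+0 mod 2 = 0
  c[13] = d·G[:,13] = (00111001010110010010110100)·(00000000010000000000000000) mod 2 = 0+0+0+0+0+0+0+0+0+1+0+0+0+0+0+0+0+0+0+0+0+0+0+0+0+0 mod 2 = 1
  c[14] = d·G[:,14] = (00111001010110010010110100)·(00000000001000000000000000) mod 2 = 0+0+0+0+0+0+0+0+0+0+0+0+0+0+0+0+0+0+0+0+0+0+0+0+0+0 mod 2 = 0
  c[15] = d·G[:,15] = (00111001010110010010110100)·(00000000000111111111111111) mod 2 = 0+0+0+0+0+0+0+0+0+0+0+1+1+0+0+1+0+0+1+0+1+1+0+1+0+0 mod 2 = 1
  c[16] = d·G[:,16] = (00111001010110010010110100)·(00000000000100000000000000) mod 2 = 0+0+0+0+0+0+0+0+0+0+0+1+0+0+0+0+0+0+0+0+0+0+0+0+0+0 mod 2 = 1
  c[17] = d·G[:,17] = (00111001010110010010110100)·(00000000000010000000000000) mod 2 = 0+0+0+0+0+0+0+0+0+0+0+0+1+0+0+0+0+0+0+0+0+0+0+0+0+0 mod 2 = 1
  c[18] = d·G[:,18] = (00111001010110010010110100)·(00000000000001000000000000) mod 2 = 0+0+0+0+0+0+0+0+0+0+0+0+0+0+0+0+0+0+0+0+0+0+0+0+0+0 mod 2 = 0
  c[19] = d·G[:,19] = (00111001010110010010110100)·(00000000000000100000000000) mod 2 = 0+0+0+0+0+0+0+0+0+0+0+0+0+0+0+0+0+0+0+0+0+0+0+0+0+0 mod 2 = 0
  c[20] = d·G[:,20] = (00111001010110010010110100)·(00000000000000010000000000) mod 2 = 0+0+0+0+0+0+0+0+0+0+0+0+0+0+0+1+0+0+0+0+0+0+0+0+0+0 mod 2 = 1
  c[21] = d·G[:,21] = (00111001010110010010110100)·(00000000000000001000000000) mod 2 = 0+0+0+0+0+0+0+0+0+0+0+0+0+0+0+0+0+0+0+0+0+0+0+0+0+0 mod 2 = 0
  c[22] = d·G[:,22] = (00111001010110010010110100)·(00000000000000000100000000) mod 2 = 0+0+0+0+0+0+0+0+0+0+0+0+0+0+0+0+0+0+0+0+0+0+0+0+0+0 mod 2 = 0
  c[23] = d·G[:,23] = (00111001010110010010110100)·(00000000000000000010000000) mod 2 = 0+0+0+0+0+0+0+0+0+0+0+0+0+0+0+0+0+0+1+0+0+0+0+0+0+0 mod 2 = 1
  c[24] = d·G[:,24] = (00111001010110010010110100)·(00000000000000000001000000) mod 2 = 0+0+0+0+0+0+0+0+0+0+0+0+0+0+0+0+0+0+0+0+0+0+0+0+0+0 mod 2 = 0
  c[25] = d·G[:,25] = (00111001010110010010110100)·(00000000000000000000100000) mod 2 = 0+0+0+0+0+0+0+0+0+0+0+0+0+0+0+0+0+0+0+0+1+0+0+0+0+0 mod 2 = 1
  c[26] = d·G[:,26] = (00111001010110010010110100)·(00000000000000000000010000) mod 2 = 0+0+0+0+0+0+0+0+0+0+0+0+0+0+0+0+0+0+0+0+0+1+0+0+0+0 mod 2 = 1
  c[27] = d·G[:,27] = (00111001010110010010110100)·(00000000000000000000001000) mod 2 = 0+0+0+0+0+0+0+0+0+0+0+0+0+0+0+0+0+0+0+0+0+0+0+0+0+0 mod 2 = 0
  c[28] = d·G[:,28] = (00111001010110010010110100)·(00000000000000000000000100) mod 2 = 0+0+0+0+0+0+0+0+0+0+0+0+0+0+0+0+0+0+0+0+0+0+0+1+0+0 mod 2 = 1
  c[29] = d·G[:,29] = (00111001010110010010110100)·(00000000000000000000000010) mod 2 = 0+0+0+0+0+0+0+0+0+0+0+0+0+0+0+0+0+0+0+0+0+0+0+0+0+0 mod 2 = 0
  c[30] = d·G[:,30] = (00111001010110010010110100)·(00000000000000000000000001) mod 2 = 0+0+0+0+0+0+0+0+0+0+0+0+0+0+0+0+0+0+0+0+0+0+0+0+0+0 mod 2 = 0
Codeword = 0000011110010101110010010110100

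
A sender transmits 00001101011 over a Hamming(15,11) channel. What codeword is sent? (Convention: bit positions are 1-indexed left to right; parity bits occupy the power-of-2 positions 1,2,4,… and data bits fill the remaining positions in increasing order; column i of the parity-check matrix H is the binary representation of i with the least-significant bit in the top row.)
Codeword c = d · G (mod 2), d = 00001101011:
  c[0] = d·G[:,0] = (00001101011)·(11011010101) mod 2 = 0+0+0+0+1+0+0+0+0+0+1 mod 2 = 0
  c[1] = d·G[:,1] = (00001101011)·(10110110011) mod 2 = 0+0+0+0+0+1+0+0+0+1+1 mod 2 = 1
  c[2] = d·G[:,2] = (00001101011)·(10000000000) mod 2 = 0+0+0+0+0+0+0+0+0+0+0 mod 2 = 0
  c[3] = d·G[:,3] = (00001101011)·(01110001111) mod 2 = 0+0+0+0+0+0+0+1+0+1+1 mod 2 = 1
  c[4] = d·G[:,4] = (00001101011)·(01000000000) mod 2 = 0+0+0+0+0+0+0+0+0+0+0 mod 2 = 0
  c[5] = d·G[:,5] = (00001101011)·(00100000000) mod 2 = 0+0+0+0+0+0+0+0+0+0+0 mod 2 = 0
  c[6] = d·G[:,6] = (00001101011)·(00010000000) mod 2 = 0+0+0+0+0+0+0+0+0+0+0 mod 2 = 0
  c[7] = d·G[:,7] = (00001101011)·(00001111111) mod 2 = 0+0+0+0+1+1+0+1+0+1+1 mod 2 = 1
  c[8] = d·G[:,8] = (00001101011)·(00001000000) mod 2 = 0+0+0+0+1+0+0+0+0+0+0 mod 2 = 1
  c[9] = d·G[:,9] = (00001101011)·(00000100000) mod 2 = 0+0+0+0+0+1+0+0+0+0+0 mod 2 = 1
  c[10] = d·G[:,10] = (00001101011)·(00000010000) mod 2 = 0+0+0+0+0+0+0+0+0+0+0 mod 2 = 0
  c[11] = d·G[:,11] = (00001101011)·(00000001000) mod 2 = 0+0+0+0+0+0+0+1+0+0+0 mod 2 = 1
  c[12] = d·G[:,12] = (00001101011)·(00000000100) mod 2 = 0+0+0+0+0+0+0+0+0+0+0 mod 2 = 0
  c[13] = d·G[:,13] = (00001101011)·(00000000010) mod 2 = 0+0+0+0+0+0+0+0+0+1+0 mod 2 = 1
  c[14] = d·G[:,14] = (00001101011)·(00000000001) mod 2 = 0+0+0+0+0+0+0+0+0+0+1 mod 2 = 1
Codeword = 010100011101011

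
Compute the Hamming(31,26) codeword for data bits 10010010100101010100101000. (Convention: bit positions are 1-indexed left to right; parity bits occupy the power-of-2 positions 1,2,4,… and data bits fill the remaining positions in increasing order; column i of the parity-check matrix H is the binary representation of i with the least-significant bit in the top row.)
Codeword c = d · G (mod 2), d = 10010010100101010100101000:
  c[0] = d·G[:,0] = (10010010100101010100101000)·(11011010101101010101010101) mod 2 = 1+0+0+1+0+0+1+0+1+0+0+1+0+1+0+1+0+1+0+0+0+0+0+0+0+0 mod 2 = 0
  c[1] = d·G[:,1] = (10010010100101010100101000)·(10110110011011001100110011) mod 2 = 1+0+0+1+0+0+1+0+0+0+0+0+0+1+0+0+0+1+0+0+1+0+0+0+0+0 mod 2 = 0
  c[2] = d·G[:,2] = (10010010100101010100101000)·(10000000000000000000000000) mod 2 = 1+0+0+0+0+0+0+0+0+0+0+0+0+0+0+0+0+0+0+0+0+0+0+0+0+0 mod 2 = 1
  c[3] = d·G[:,3] = (10010010100101010100101000)·(01110001111000111100001111) mod 2 = 0+0+0+1+0+0+0+0+1+0+0+0+0+0+0+1+0+1+0+0+0+0+1+0+0+0 mod 2 = 1
  c[4] = d·G[:,4] = (10010010100101010100101000)·(01000000000000000000000000) mod 2 = 0+0+0+0+0+0+0+0+0+0+0+0+0+0+0+0+0+0+0+0+0+0+0+0+0+0 mod 2 = 0
  c[5] = d·G[:,5] = (10010010100101010100101000)·(00100000000000000000000000) mod 2 = 0+0+0+0+0+0+0+0+0+0+0+0+0+0+0+0+0+0+0+0+0+0+0+0+0+0 mod 2 = 0
  c[6] = d·G[:,6] = (10010010100101010100101000)·(00010000000000000000000000) mod 2 = 0+0+0+1+0+0+0+0+0+0+0+0+0+0+0+0+0+0+0+0+0+0+0+0+0+0 mod 2 = 1
  c[7] = d·G[:,7] = (10010010100101010100101000)·(00001111111000000011111111) mod 2 = 0+0+0+0+0+0+1+0+1+0+0+0+0+0+0+0+0+0+0+0+1+0+1+0+0+0 mod 2 = 0
  c[8] = d·G[:,8] = (10010010100101010100101000)·(00001000000000000000000000) mod 2 = 0+0+0+0+0+0+0+0+0+0+0+0+0+0+0+0+0+0+0+0+0+0+0+0+0+0 mod 2 = 0
  c[9] = d·G[:,9] = (10010010100101010100101000)·(00000100000000000000000000) mod 2 = 0+0+0+0+0+0+0+0+0+0+0+0+0+0+0+0+0+0+0+0+0+0+0+0+0+0 mod 2 = 0
  c[10] = d·G[:,10] = (10010010100101010100101000)·(00000010000000000000000000) mod 2 = 0+0+0+0+0+0+1+0+0+0+0+0+0+0+0+0+0+0+0+0+0+0+0+0+0+0 mod 2 = 1
  c[11] = d·G[:,11] = (10010010100101010100101000)·(00000001000000000000000000) mod 2 = 0+0+0+0+0+0+0+0+0+0+0+0+0+0+0+0+0+0+0+0+0+0+0+0+0+0 mod 2 = 0
  c[12] = d·G[:,12] = (10010010100101010100101000)·(00000000100000000000000000) mod 2 = 0+0+0+0+0+0+0+0+1+0+0+0+0+0+0+0+0+0+0+0+0+0+0+0+0+0 mod 2 = 1
  c[13] = d·G[:,13] = (10010010100101010100101000)·(00000000010000000000000000) mod 2 = 0+0+0+0+0+0+0+0+0+0+0+0+0+0+0+0+0+0+0+0+0+0+0+0+0+0 mod 2 = 0
  c[14] = d·G[:,14] = (10010010100101010100101000)·(00000000001000000000000000) mod 2 = 0+0+0+0+0+0+0+0+0+0+0+0+0+0+0+0+0+0+0+0+0+0+0+0+0+0 mod 2 = 0
  c[15] = d·G[:,15] = (10010010100101010100101000)·(00000000000111111111111111) mod 2 = 0+0+0+0+0+0+0+0+0+0+0+1+0+1+0+1+0+1+0+0+1+0+1+0+0+0 mod 2 = 0
  c[16] = d·G[:,16] = (10010010100101010100101000)·(00000000000100000000000000) mod 2 = 0+0+0+0+0+0+0+0+0+0+0+1+0+0+0+0+0+0+0+0+0+0+0+0+0+0 mod 2 = 1
  c[17] = d·G[:,17] = (10010010100101010100101000)·(00000000000010000000000000) mod 2 = 0+0+0+0+0+0+0+0+0+0+0+0+0+0+0+0+0+0+0+0+0+0+0+0+0+0 mod 2 = 0
  c[18] = d·G[:,18] = (10010010100101010100101000)·(00000000000001000000000000) mod 2 = 0+0+0+0+0+0+0+0+0+0+0+0+0+1+0+0+0+0+0+0+0+0+0+0+0+0 mod 2 = 1
  c[19] = d·G[:,19] = (10010010100101010100101000)·(00000000000000100000000000) mod 2 = 0+0+0+0+0+0+0+0+0+0+0+0+0+0+0+0+0+0+0+0+0+0+0+0+0+0 mod 2 = 0
  c[20] = d·G[:,20] = (10010010100101010100101000)·(00000000000000010000000000) mod 2 = 0+0+0+0+0+0+0+0+0+0+0+0+0+0+0+1+0+0+0+0+0+0+0+0+0+0 mod 2 = 1
  c[21] = d·G[:,21] = (10010010100101010100101000)·(00000000000000001000000000) mod 2 = 0+0+0+0+0+0+0+0+0+0+0+0+0+0+0+0+0+0+0+0+0+0+0+0+0+0 mod 2 = 0
  c[22] = d·G[:,22] = (10010010100101010100101000)·(00000000000000000100000000) mod 2 = 0+0+0+0+0+0+0+0+0+0+0+0+0+0+0+0+0+1+0+0+0+0+0+0+0+0 mod 2 = 1
  c[23] = d·G[:,23] = (10010010100101010100101000)·(00000000000000000010000000) mod 2 = 0+0+0+0+0+0+0+0+0+0+0+0+0+0+0+0+0+0+0+0+0+0+0+0+0+0 mod 2 = 0
  c[24] = d·G[:,24] = (10010010100101010100101000)·(00000000000000000001000000) mod 2 = 0+0+0+0+0+0+0+0+0+0+0+0+0+0+0+0+0+0+0+0+0+0+0+0+0+0 mod 2 = 0
  c[25] = d·G[:,25] = (10010010100101010100101000)·(00000000000000000000100000) mod 2 = 0+0+0+0+0+0+0+0+0+0+0+0+0+0+0+0+0+0+0+0+1+0+0+0+0+0 mod 2 = 1
  c[26] = d·G[:,26] = (10010010100101010100101000)·(00000000000000000000010000) mod 2 = 0+0+0+0+0+0+0+0+0+0+0+0+0+0+0+0+0+0+0+0+0+0+0+0+0+0 mod 2 = 0
  c[27] = d·G[:,27] = (10010010100101010100101000)·(00000000000000000000001000) mod 2 = 0+0+0+0+0+0+0+0+0+0+0+0+0+0+0+0+0+0+0+0+0+0+1+0+0+0 mod 2 = 1
  c[28] = d·G[:,28] = (10010010100101010100101000)·(00000000000000000000000100) mod 2 = 0+0+0+0+0+0+0+0+0+0+0+0+0+0+0+0+0+0+0+0+0+0+0+0+0+0 mod 2 = 0
  c[29] = d·G[:,29] = (10010010100101010100101000)·(00000000000000000000000010) mod 2 = 0+0+0+0+0+0+0+0+0+0+0+0+0+0+0+0+0+0+0+0+0+0+0+0+0+0 mod 2 = 0
  c[30] = d·G[:,30] = (10010010100101010100101000)·(00000000000000000000000001) mod 2 = 0+0+0+0+0+0+0+0+0+0+0+0+0+0+0+0+0+0+0+0+0+0+0+0+0+0 mod 2 = 0
Codeword = 0011001000101000101010100101000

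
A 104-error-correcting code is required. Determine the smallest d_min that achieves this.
Correcting t errors requires d_min ≥ 2t + 1 = 2·104 + 1 = 209.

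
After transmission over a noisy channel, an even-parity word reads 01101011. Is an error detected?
Sum of received bits: 0+1+1+0+1+0+1+1 = 5; 5 mod 2 = 1. Result is 1 ≠ 0 → error detected.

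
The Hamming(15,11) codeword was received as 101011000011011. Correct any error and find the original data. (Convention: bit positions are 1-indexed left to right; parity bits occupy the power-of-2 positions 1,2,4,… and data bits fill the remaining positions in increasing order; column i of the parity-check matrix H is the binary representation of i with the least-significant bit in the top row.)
Syndrome s = H · r^T (mod 2), r = 101011000011011:
  s[0] = (101010101010101)·(101011000011011) mod 2 = 1+0+1+0+1+0+0+0+0+0+1+0+0+0+1 mod 2 = 1
  s[1] = (011001100110011)·(101011000011011) mod 2 = 0+0+1+0+0+1+0+0+0+0+1+0+0+1+1 mod 2 = 1
  s[2] = (000111100001111)·(101011000011011) mod 2 = 0+0+0+0+1+1+0+0+0+0+0+1+0+1+1 mod 2 = 1
  s[3] = (000000011111111)·(101011000011011) mod 2 = 0+0+0+0+0+0+0+0+0+0+1+1+0+1+1 mod 2 = 0
Syndrome = 1110
Column 7 of H equals this syndrome → error at bit 7 (1-indexed).
Flip bit 7: 101011000011011 → 101011100011011
Extract data bits at positions {3,5,6,7,9,10,11,12,13,14,15}: 11110011011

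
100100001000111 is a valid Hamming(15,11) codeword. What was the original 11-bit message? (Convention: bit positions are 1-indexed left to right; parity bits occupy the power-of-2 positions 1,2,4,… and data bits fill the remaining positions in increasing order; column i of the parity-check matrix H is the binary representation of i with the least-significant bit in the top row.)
Parity bits occupy power-of-2 positions; data bits are at positions {3,5,6,7,9,10,11,12,13,14,15} (1-indexed).
Extract: c[3]=0 c[5]=0 c[6]=0 c[7]=0 c[9]=1 c[10]=0 c[11]=0 c[12]=0 c[13]=1 c[14]=1 c[15]=1
Data = 00001000111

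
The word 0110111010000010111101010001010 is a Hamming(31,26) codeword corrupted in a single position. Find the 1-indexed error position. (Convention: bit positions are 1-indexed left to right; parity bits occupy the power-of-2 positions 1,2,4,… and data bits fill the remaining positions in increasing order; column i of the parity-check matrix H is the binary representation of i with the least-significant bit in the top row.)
Syndrome s = H · r^T (mod 2), r = 0110111010000010111101010001010:
  s[0] = (1010101010101010101010101010101)·(0110111010000010111101010001010) mod 2 = 0+0+1+0+1+0+1+0+1+0+0+0+0+0+1+0+1+0+1+0+0+0+0+0+0+0+0+0+0+0+0 mod 2 = 1
  s[1] = (0110011001100110011001100110011)·(0110111010000010111101010001010) mod 2 = 0+1+1+0+0+1+1+0+0+0+0+0+0+0+1+0+0+1+1+0+0+1+0+0+0+0+0+0+0+1+0 mod 2 = 1
  s[2] = (0001111000011110000111100001111)·(0110111010000010111101010001010) mod 2 = 0+0+0+0+1+1+1+0+0+0+0+0+0+0+1+0+0+0+0+1+0+1+0+0+0+0+0+1+0+1+0 mod 2 = 0
  s[3] = (0000000111111110000000011111111)·(0110111010000010111101010001010) mod 2 = 0+0+0+0+0+0+0+0+1+0+0+0+0+0+1+0+0+0+0+0+0+0+0+1+0+0+0+1+0+1+0 mod 2 = 1
  s[4] = (0000000000000001111111111111111)·(0110111010000010111101010001010) mod 2 = 0+0+0+0+0+0+0+0+0+0+0+0+0+0+0+0+1+1+1+1+0+1+0+1+0+0+0+1+0+1+0 mod 2 = 0
Syndrome = 11010
Column i of H is the binary representation of i, so the syndrome is the binary index of the flipped bit.
Read s = 11010 with s[0] as LSB: 1·2^0 + 1·2^1 + 0·2^2 + 1·2^3 + 0·2^4 = 11.
Error is at bit position 11.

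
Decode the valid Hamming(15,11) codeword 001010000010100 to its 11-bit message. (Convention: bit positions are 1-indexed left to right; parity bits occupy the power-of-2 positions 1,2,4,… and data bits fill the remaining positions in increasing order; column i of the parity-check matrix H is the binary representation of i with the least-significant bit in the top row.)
Parity bits occupy power-of-2 positions; data bits are at positions {3,5,6,7,9,10,11,12,13,14,15} (1-indexed).
Extract: c[3]=1 c[5]=1 c[6]=0 c[7]=0 c[9]=0 c[10]=0 c[11]=1 c[12]=0 c[13]=1 c[14]=0 c[15]=0
Data = 11000010100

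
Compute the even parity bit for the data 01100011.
Sum of data bits: 0+1+1+0+0+0+1+1 = 4.
4 mod 2 = 0, so parity bit = 0.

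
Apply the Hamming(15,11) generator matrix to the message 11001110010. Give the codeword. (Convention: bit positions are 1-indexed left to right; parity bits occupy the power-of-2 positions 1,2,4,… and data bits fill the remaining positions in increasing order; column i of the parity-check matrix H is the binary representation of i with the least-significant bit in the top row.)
Codeword c = d · G (mod 2), d = 11001110010:
  c[0] = d·G[:,0] = (11001110010)·(11011010101) mod 2 = 1+1+0+0+1+0+1+0+0+0+0 mod 2 = 0
  c[1] = d·G[:,1] = (11001110010)·(10110110011) mod 2 = 1+0+0+0+0+1+1+0+0+1+0 mod 2 = 0
  c[2] = d·G[:,2] = (11001110010)·(10000000000) mod 2 = 1+0+0+0+0+0+0+0+0+0+0 mod 2 = 1
  c[3] = d·G[:,3] = (11001110010)·(01110001111) mod 2 = 0+1+0+0+0+0+0+0+0+1+0 mod 2 = 0
  c[4] = d·G[:,4] = (11001110010)·(01000000000) mod 2 = 0+1+0+0+0+0+0+0+0+0+0 mod 2 = 1
  c[5] = d·G[:,5] = (11001110010)·(00100000000) mod 2 = 0+0+0+0+0+0+0+0+0+0+0 mod 2 = 0
  c[6] = d·G[:,6] = (11001110010)·(00010000000) mod 2 = 0+0+0+0+0+0+0+0+0+0+0 mod 2 = 0
  c[7] = d·G[:,7] = (11001110010)·(00001111111) mod 2 = 0+0+0+0+1+1+1+0+0+1+0 mod 2 = 0
  c[8] = d·G[:,8] = (11001110010)·(00001000000) mod 2 = 0+0+0+0+1+0+0+0+0+0+0 mod 2 = 1
  c[9] = d·G[:,9] = (11001110010)·(00000100000) mod 2 = 0+0+0+0+0+1+0+0+0+0+0 mod 2 = 1
  c[10] = d·G[:,10] = (11001110010)·(00000010000) mod 2 = 0+0+0+0+0+0+1+0+0+0+0 mod 2 = 1
  c[11] = d·G[:,11] = (11001110010)·(00000001000) mod 2 = 0+0+0+0+0+0+0+0+0+0+0 mod 2 = 0
  c[12] = d·G[:,12] = (11001110010)·(00000000100) mod 2 = 0+0+0+0+0+0+0+0+0+0+0 mod 2 = 0
  c[13] = d·G[:,13] = (11001110010)·(00000000010) mod 2 = 0+0+0+0+0+0+0+0+0+1+0 mod 2 = 1
  c[14] = d·G[:,14] = (11001110010)·(00000000001) mod 2 = 0+0+0+0+0+0+0+0+0+0+0 mod 2 = 0
Codeword = 001010001110010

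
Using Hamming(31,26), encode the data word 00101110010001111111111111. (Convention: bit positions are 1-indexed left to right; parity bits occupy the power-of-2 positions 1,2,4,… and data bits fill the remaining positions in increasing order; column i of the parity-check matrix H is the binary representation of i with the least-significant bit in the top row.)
Codeword c = d · G (mod 2), d = 00101110010001111111111111:
  c[0] = d·G[:,0] = (00101110010001111111111111)·(11011010101101010101010101) mod 2 = 0+0+0+0+1+0+1+0+0+0+0+0+0+1+0+1+0+1+0+1+0+1+0+1+0+1 mod 2 = 1
  c[1] = d·G[:,1] = (00101110010001111111111111)·(10110110011011001100110011) mod 2 = 0+0+1+0+0+1+1+0+0+1+0+0+0+1+0+0+1+1+0+0+1+1+0+0+1+1 mod 2 = 1
  c[2] = d·G[:,2] = (00101110010001111111111111)·(10000000000000000000000000) mod 2 = 0+0+0+0+0+0+0+0+0+0+0+0+0+0+0+0+0+0+0+0+0+0+0+0+0+0 mod 2 = 0
  c[3] = d·G[:,3] = (00101110010001111111111111)·(01110001111000111100001111) mod 2 = 0+0+1+0+0+0+0+0+0+1+0+0+0+0+1+1+1+1+0+0+0+0+1+1+1+1 mod 2 = 0
  c[4] = d·G[:,4] = (00101110010001111111111111)·(01000000000000000000000000) mod 2 = 0+0+0+0+0+0+0+0+0+0+0+0+0+0+0+0+0+0+0+0+0+0+0+0+0+0 mod 2 = 0
  c[5] = d·G[:,5] = (00101110010001111111111111)·(00100000000000000000000000) mod 2 = 0+0+1+0+0+0+0+0+0+0+0+0+0+0+0+0+0+0+0+0+0+0+0+0+0+0 mod 2 = 1
  c[6] = d·G[:,6] = (00101110010001111111111111)·(00010000000000000000000000) mod 2 = 0+0+0+0+0+0+0+0+0+0+0+0+0+0+0+0+0+0+0+0+0+0+0+0+0+0 mod 2 = 0
  c[7] = d·G[:,7] = (00101110010001111111111111)·(00001111111000000011111111) mod 2 = 0+0+0+0+1+1+1+0+0+1+0+0+0+0+0+0+0+0+1+1+1+1+1+1+1+1 mod 2 = 0
  c[8] = d·G[:,8] = (00101110010001111111111111)·(00001000000000000000000000) mod 2 = 0+0+0+0+1+0+0+0+0+0+0+0+0+0+0+0+0+0+0+0+0+0+0+0+0+0 mod 2 = 1
  c[9] = d·G[:,9] = (00101110010001111111111111)·(00000100000000000000000000) mod 2 = 0+0+0+0+0+1+0+0+0+0+0+0+0+0+0+0+0+0+0+0+0+0+0+0+0+0 mod 2 = 1
  c[10] = d·G[:,10] = (00101110010001111111111111)·(00000010000000000000000000) mod 2 = 0+0+0+0+0+0+1+0+0+0+0+0+0+0+0+0+0+0+0+0+0+0+0+0+0+0 mod 2 = 1
  c[11] = d·G[:,11] = (00101110010001111111111111)·(00000001000000000000000000) mod 2 = 0+0+0+0+0+0+0+0+0+0+0+0+0+0+0+0+0+0+0+0+0+0+0+0+0+0 mod 2 = 0
  c[12] = d·G[:,12] = (00101110010001111111111111)·(00000000100000000000000000) mod 2 = 0+0+0+0+0+0+0+0+0+0+0+0+0+0+0+0+0+0+0+0+0+0+0+0+0+0 mod 2 = 0
  c[13] = d·G[:,13] = (00101110010001111111111111)·(00000000010000000000000000) mod 2 = 0+0+0+0+0+0+0+0+0+1+0+0+0+0+0+0+0+0+0+0+0+0+0+0+0+0 mod 2 = 1
  c[14] = d·G[:,14] = (00101110010001111111111111)·(00000000001000000000000000) mod 2 = 0+0+0+0+0+0+0+0+0+0+0+0+0+0+0+0+0+0+0+0+0+0+0+0+0+0 mod 2 = 0
  c[15] = d·G[:,15] = (00101110010001111111111111)·(00000000000111111111111111) mod 2 = 0+0+0+0+0+0+0+0+0+0+0+0+0+1+1+1+1+1+1+1+1+1+1+1+1+1 mod 2 = 1
  c[16] = d·G[:,16] = (00101110010001111111111111)·(00000000000100000000000000) mod 2 = 0+0+0+0+0+0+0+0+0+0+0+0+0+0+0+0+0+0+0+0+0+0+0+0+0+0 mod 2 = 0
  c[17] = d·G[:,17] = (00101110010001111111111111)·(00000000000010000000000000) mod 2 = 0+0+0+0+0+0+0+0+0+0+0+0+0+0+0+0+0+0+0+0+0+0+0+0+0+0 mod 2 = 0
  c[18] = d·G[:,18] = (00101110010001111111111111)·(00000000000001000000000000) mod 2 = 0+0+0+0+0+0+0+0+0+0+0+0+0+1+0+0+0+0+0+0+0+0+0+0+0+0 mod 2 = 1
  c[19] = d·G[:,19] = (00101110010001111111111111)·(00000000000000100000000000) mod 2 = 0+0+0+0+0+0+0+0+0+0+0+0+0+0+1+0+0+0+0+0+0+0+0+0+0+0 mod 2 = 1
  c[20] = d·G[:,20] = (00101110010001111111111111)·(00000000000000010000000000) mod 2 = 0+0+0+0+0+0+0+0+0+0+0+0+0+0+0+1+0+0+0+0+0+0+0+0+0+0 mod 2 = 1
  c[21] = d·G[:,21] = (00101110010001111111111111)·(00000000000000001000000000) mod 2 = 0+0+0+0+0+0+0+0+0+0+0+0+0+0+0+0+1+0+0+0+0+0+0+0+0+0 mod 2 = 1
  c[22] = d·G[:,22] = (00101110010001111111111111)·(00000000000000000100000000) mod 2 = 0+0+0+0+0+0+0+0+0+0+0+0+0+0+0+0+0+1+0+0+0+0+0+0+0+0 mod 2 = 1
  c[23] = d·G[:,23] = (00101110010001111111111111)·(00000000000000000010000000) mod 2 = 0+0+0+0+0+0+0+0+0+0+0+0+0+0+0+0+0+0+1+0+0+0+0+0+0+0 mod 2 = 1
  c[24] = d·G[:,24] = (00101110010001111111111111)·(00000000000000000001000000) mod 2 = 0+0+0+0+0+0+0+0+0+0+0+0+0+0+0+0+0+0+0+1+0+0+0+0+0+0 mod 2 = 1
  c[25] = d·G[:,25] = (00101110010001111111111111)·(00000000000000000000100000) mod 2 = 0+0+0+0+0+0+0+0+0+0+0+0+0+0+0+0+0+0+0+0+1+0+0+0+0+0 mod 2 = 1
  c[26] = d·G[:,26] = (00101110010001111111111111)·(00000000000000000000010000) mod 2 = 0+0+0+0+0+0+0+0+0+0+0+0+0+0+0+0+0+0+0+0+0+1+0+0+0+0 mod 2 = 1
  c[27] = d·G[:,27] = (00101110010001111111111111)·(00000000000000000000001000) mod 2 = 0+0+0+0+0+0+0+0+0+0+0+0+0+0+0+0+0+0+0+0+0+0+1+0+0+0 mod 2 = 1
  c[28] = d·G[:,28] = (00101110010001111111111111)·(00000000000000000000000100) mod 2 = 0+0+0+0+0+0+0+0+0+0+0+0+0+0+0+0+0+0+0+0+0+0+0+1+0+0 mod 2 = 1
  c[29] = d·G[:,29] = (00101110010001111111111111)·(00000000000000000000000010) mod 2 = 0+0+0+0+0+0+0+0+0+0+0+0+0+0+0+0+0+0+0+0+0+0+0+0+1+0 mod 2 = 1
  c[30] = d·G[:,30] = (00101110010001111111111111)·(00000000000000000000000001) mod 2 = 0+0+0+0+0+0+0+0+0+0+0+0+0+0+0+0+0+0+0+0+0+0+0+0+0+1 mod 2 = 1
Codeword = 1100010011100101001111111111111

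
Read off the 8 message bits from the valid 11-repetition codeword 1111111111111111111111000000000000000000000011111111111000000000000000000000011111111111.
Split into 11-bit blocks: 11111111111 11111111111 00000000000 00000000000 11111111111 00000000000 00000000000 11111111111
Data = 11001001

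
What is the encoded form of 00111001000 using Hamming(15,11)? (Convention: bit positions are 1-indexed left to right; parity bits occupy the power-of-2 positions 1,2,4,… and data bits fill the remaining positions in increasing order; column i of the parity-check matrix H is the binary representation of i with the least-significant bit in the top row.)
Codeword c = d · G (mod 2), d = 00111001000:
  c[0] = d·G[:,0] = (00111001000)·(11011010101) mod 2 = 0+0+0+1+1+0+0+0+0+0+0 mod 2 = 0
  c[1] = d·G[:,1] = (00111001000)·(10110110011) mod 2 = 0+0+1+1+0+0+0+0+0+0+0 mod 2 = 0
  c[2] = d·G[:,2] = (00111001000)·(10000000000) mod 2 = 0+0+0+0+0+0+0+0+0+0+0 mod 2 = 0
  c[3] = d·G[:,3] = (00111001000)·(01110001111) mod 2 = 0+0+1+1+0+0+0+1+0+0+0 mod 2 = 1
  c[4] = d·G[:,4] = (00111001000)·(01000000000) mod 2 = 0+0+0+0+0+0+0+0+0+0+0 mod 2 = 0
  c[5] = d·G[:,5] = (00111001000)·(00100000000) mod 2 = 0+0+1+0+0+0+0+0+0+0+0 mod 2 = 1
  c[6] = d·G[:,6] = (00111001000)·(00010000000) mod 2 = 0+0+0+1+0+0+0+0+0+0+0 mod 2 = 1
  c[7] = d·G[:,7] = (00111001000)·(00001111111) mod 2 = 0+0+0+0+1+0+0+1+0+0+0 mod 2 = 0
  c[8] = d·G[:,8] = (00111001000)·(00001000000) mod 2 = 0+0+0+0+1+0+0+0+0+0+0 mod 2 = 1
  c[9] = d·G[:,9] = (00111001000)·(00000100000) mod 2 = 0+0+0+0+0+0+0+0+0+0+0 mod 2 = 0
  c[10] = d·G[:,10] = (00111001000)·(00000010000) mod 2 = 0+0+0+0+0+0+0+0+0+0+0 mod 2 = 0
  c[11] = d·G[:,11] = (00111001000)·(00000001000) mod 2 = 0+0+0+0+0+0+0+1+0+0+0 mod 2 = 1
  c[12] = d·G[:,12] = (00111001000)·(00000000100) mod 2 = 0+0+0+0+0+0+0+0+0+0+0 mod 2 = 0
  c[13] = d·G[:,13] = (00111001000)·(00000000010) mod 2 = 0+0+0+0+0+0+0+0+0+0+0 mod 2 = 0
  c[14] = d·G[:,14] = (00111001000)·(00000000001) mod 2 = 0+0+0+0+0+0+0+0+0+0+0 mod 2 = 0
Codeword = 000101101001000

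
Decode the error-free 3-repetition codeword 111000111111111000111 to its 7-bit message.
Split into 3-bit blocks: 111 000 111 111 111 000 111
Data = 1011101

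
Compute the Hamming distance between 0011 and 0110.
XOR = 0101, count of 1s = 2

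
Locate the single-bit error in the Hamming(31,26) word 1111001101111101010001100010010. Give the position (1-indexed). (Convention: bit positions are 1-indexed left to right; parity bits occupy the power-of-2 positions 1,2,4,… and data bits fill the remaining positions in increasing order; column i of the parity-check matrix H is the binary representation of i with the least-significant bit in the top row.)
Syndrome s = H · r^T (mod 2), r = 1111001101111101010001100010010:
  s[0] = (1010101010101010101010101010101)·(1111001101111101010001100010010) mod 2 = 1+0+1+0+0+0+1+0+0+0+1+0+1+0+0+0+0+0+0+0+0+0+1+0+0+0+1+0+0+0+0 mod 2 = 1
  s[1] = (0110011001100110011001100110011)·(1111001101111101010001100010010) mod 2 = 0+1+1+0+0+0+1+0+0+1+1+0+0+1+0+0+0+1+0+0+0+1+1+0+0+0+1+0+0+1+0 mod 2 = 1
  s[2] = (0001111000011110000111100001111)·(1111001101111101010001100010010) mod 2 = 0+0+0+1+0+0+1+0+0+0+0+1+1+1+0+0+0+0+0+0+0+1+1+0+0+0+0+0+0+1+0 mod 2 = 0
  s[3] = (0000000111111110000000011111111)·(1111001101111101010001100010010) mod 2 = 0+0+0+0+0+0+0+1+0+1+1+1+1+1+0+0+0+0+0+0+0+0+0+0+0+0+1+0+0+1+0 mod 2 = 0
  s[4] = (0000000000000001111111111111111)·(1111001101111101010001100010010) mod 2 = 0+0+0+0+0+0+0+0+0+0+0+0+0+0+0+1+0+1+0+0+0+1+1+0+0+0+1+0+0+1+0 mod 2 = 0
Syndrome = 11000
Column i of H is the binary representation of i, so the syndrome is the binary index of the flipped bit.
Read s = 11000 with s[0] as LSB: 1·2^0 + 1·2^1 + 0·2^2 + 0·2^3 + 0·2^4 = 3.
Error is at bit position 3.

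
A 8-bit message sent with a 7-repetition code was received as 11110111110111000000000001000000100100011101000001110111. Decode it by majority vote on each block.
Split into 7-bit blocks and majority-vote each:
  block 1 = 1111011: 6 ones, 1 zeros → 1
  block 2 = 1110111: 6 ones, 1 zeros → 1
  block 3 = 0000000: 0 ones, 7 zeros → 0
  block 4 = 0000100: 1 ones, 6 zeros → 0
  block 5 = 0000100: 1 ones, 6 zeros → 0
  block 6 = 1000111: 4 ones, 3 zeros → 1
  block 7 = 0100000: 1 ones, 6 zeros → 0
  block 8 = 1110111: 6 ones, 1 zeros → 1
Decoded = 11000101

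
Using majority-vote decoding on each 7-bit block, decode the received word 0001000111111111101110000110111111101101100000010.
Split into 7-bit blocks and majority-vote each:
  block 1 = 0001000: 1 ones, 6 zeros → 0
  block 2 = 1111111: 7 ones, 0 zeros → 1
  block 3 = 1110111: 6 ones, 1 zeros → 1
  block 4 = 0000110: 2 ones, 5 zeros → 0
  block 5 = 1111111: 7 ones, 0 zeros → 1
  block 6 = 0110110: 4 ones, 3 zeros → 1
  block 7 = 0000010: 1 ones, 6 zeros → 0
Decoded = 0110110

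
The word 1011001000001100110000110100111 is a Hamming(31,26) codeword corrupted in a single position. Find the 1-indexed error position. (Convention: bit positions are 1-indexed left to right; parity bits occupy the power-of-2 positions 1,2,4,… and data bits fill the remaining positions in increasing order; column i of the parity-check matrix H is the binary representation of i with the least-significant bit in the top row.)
Syndrome s = H · r^T (mod 2), r = 1011001000001100110000110100111:
  s[0] = (1010101010101010101010101010101)·(1011001000001100110000110100111) mod 2 = 1+0+1+0+0+0+1+0+0+0+0+0+1+0+0+0+1+0+0+0+0+0+1+0+0+0+0+0+1+0+1 mod 2 = 0
  s[1] = (0110011001100110011001100110011)·(1011001000001100110000110100111) mod 2 = 0+0+1+0+0+0+1+0+0+0+0+0+0+1+0+0+0+1+0+0+0+0+1+0+0+1+0+0+0+1+1 mod 2 = 0
  s[2] = (0001111000011110000111100001111)·(1011001000001100110000110100111) mod 2 = 0+0+0+1+0+0+1+0+0+0+0+0+1+1+0+0+0+0+0+0+0+0+1+0+0+0+0+0+1+1+1 mod 2 = 0
  s[3] = (0000000111111110000000011111111)·(1011001000001100110000110100111) mod 2 = 0+0+0+0+0+0+0+0+0+0+0+0+1+1+0+0+0+0+0+0+0+0+0+1+0+1+0+0+1+1+1 mod 2 = 1
  s[4] = (0000000000000001111111111111111)·(1011001000001100110000110100111) mod 2 = 0+0+0+0+0+0+0+0+0+0+0+0+0+0+0+0+1+1+0+0+0+0+1+1+0+1+0+0+1+1+1 mod 2 = 0
Syndrome = 00010
Column i of H is the binary representation of i, so the syndrome is the binary index of the flipped bit.
Read s = 00010 with s[0] as LSB: 0·2^0 + 0·2^1 + 0·2^2 + 1·2^3 + 0·2^4 = 8.
Error is at bit position 8.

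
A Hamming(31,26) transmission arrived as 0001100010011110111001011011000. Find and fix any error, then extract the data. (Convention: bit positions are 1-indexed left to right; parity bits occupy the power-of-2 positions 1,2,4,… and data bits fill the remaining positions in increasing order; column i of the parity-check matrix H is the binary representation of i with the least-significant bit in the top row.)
Syndrome s = H · r^T (mod 2), r = 0001100010011110111001011011000:
  s[0] = (1010101010101010101010101010101)·(0001100010011110111001011011000) mod 2 = 0+0+0+0+1+0+0+0+1+0+0+0+1+0+1+0+1+0+1+0+0+0+0+0+1+0+1+0+0+0+0 mod 2 = 0
  s[1] = (0110011001100110011001100110011)·(0001100010011110111001011011000) mod 2 = 0+0+0+0+0+0+0+0+0+0+0+0+0+1+1+0+0+1+1+0+0+1+0+0+0+0+1+0+0+0+0 mod 2 = 0
  s[2] = (0001111000011110000111100001111)·(0001100010011110111001011011000) mod 2 = 0+0+0+1+1+0+0+0+0+0+0+1+1+1+1+0+0+0+0+0+0+1+0+0+0+0+0+1+0+0+0 mod 2 = 0
  s[3] = (0000000111111110000000011111111)·(0001100010011110111001011011000) mod 2 = 0+0+0+0+0+0+0+0+1+0+0+1+1+1+1+0+0+0+0+0+0+0+0+1+1+0+1+1+0+0+0 mod 2 = 1
  s[4] = (0000000000000001111111111111111)·(0001100010011110111001011011000) mod 2 = 0+0+0+0+0+0+0+0+0+0+0+0+0+0+0+0+1+1+1+0+0+1+0+1+1+0+1+1+0+0+0 mod 2 = 0
Syndrome = 00010
Column 8 of H equals this syndrome → error at bit 8 (1-indexed).
Flip bit 8: 0001100010011110111001011011000 → 0001100110011110111001011011000
Extract data bits at positions {3,5,6,7,9,10,11,12,13,14,15,17,18,19,20,21,22,23,24,25,26,27,28,29,30,31}: 01001001111111001011011000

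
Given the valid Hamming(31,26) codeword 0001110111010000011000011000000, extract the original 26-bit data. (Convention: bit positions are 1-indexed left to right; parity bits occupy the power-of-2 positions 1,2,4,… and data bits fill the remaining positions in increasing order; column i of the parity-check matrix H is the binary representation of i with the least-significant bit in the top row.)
Parity bits occupy power-of-2 positions; data bits are at positions {3,5,6,7,9,10,11,12,13,14,15,17,18,19,20,21,22,23,24,25,26,27,28,29,30,31} (1-indexed).
Extract: c[3]=0 c[5]=1 c[6]=1 c[7]=0 c[9]=1 c[10]=1 c[11]=0 c[12]=1 c[13]=0 c[14]=0 c[15]=0 c[17]=0 c[18]=1 c[19]=1 c[20]=0 c[21]=0 c[22]=0 c[23]=0 c[24]=1 c[25]=1 c[26]=0 c[27]=0 c[28]=0 c[29]=0 c[30]=0 c[31]=0
Data = 01101101000011000011000000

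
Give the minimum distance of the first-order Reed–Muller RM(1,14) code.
d_min = 8192 (RM(1,14) has length 16384 and minimum distance 2^(m−1) = 8192).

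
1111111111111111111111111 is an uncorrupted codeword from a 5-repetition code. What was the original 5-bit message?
Split into 5-bit blocks: 11111 11111 11111 11111 11111
Data = 11111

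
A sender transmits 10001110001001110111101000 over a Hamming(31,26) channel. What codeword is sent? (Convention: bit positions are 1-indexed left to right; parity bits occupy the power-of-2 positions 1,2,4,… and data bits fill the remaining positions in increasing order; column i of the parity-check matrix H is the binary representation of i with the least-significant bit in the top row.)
Codeword c = d · G (mod 2), d = 10001110001001110111101000:
  c[0] = d·G[:,0] = (10001110001001110111101000)·(11011010101101010101010101) mod 2 = 1+0+0+0+1+0+1+0+0+0+1+0+0+1+0+1+0+1+0+1+0+0+0+0+0+0 mod 2 = 0
  c[1] = d·G[:,1] = (10001110001001110111101000)·(10110110011011001100110011) mod 2 = 1+0+0+0+0+1+1+0+0+0+1+0+0+1+0+0+0+1+0+0+1+0+0+0+0+0 mod 2 = 1
  c[2] = d·G[:,2] = (10001110001001110111101000)·(10000000000000000000000000) mod 2 = 1+0+0+0+0+0+0+0+0+0+0+0+0+0+0+0+0+0+0+0+0+0+0+0+0+0 mod 2 = 1
  c[3] = d·G[:,3] = (10001110001001110111101000)·(01110001111000111100001111) mod 2 = 0+0+0+0+0+0+0+0+0+0+1+0+0+0+1+1+0+1+0+0+0+0+1+0+0+0 mod 2 = 1
  c[4] = d·G[:,4] = (10001110001001110111101000)·(01000000000000000000000000) mod 2 = 0+0+0+0+0+0+0+0+0+0+0+0+0+0+0+0+0+0+0+0+0+0+0+0+0+0 mod 2 = 0
  c[5] = d·G[:,5] = (10001110001001110111101000)·(00100000000000000000000000) mod 2 = 0+0+0+0+0+0+0+0+0+0+0+0+0+0+0+0+0+0+0+0+0+0+0+0+0+0 mod 2 = 0
  c[6] = d·G[:,6] = (10001110001001110111101000)·(00010000000000000000000000) mod 2 = 0+0+0+0+0+0+0+0+0+0+0+0+0+0+0+0+0+0+0+0+0+0+0+0+0+0 mod 2 = 0
  c[7] = d·G[:,7] = (10001110001001110111101000)·(00001111111000000011111111) mod 2 = 0+0+0+0+1+1+1+0+0+0+1+0+0+0+0+0+0+0+1+1+1+0+1+0+0+0 mod 2 = 0
  c[8] = d·G[:,8] = (10001110001001110111101000)·(00001000000000000000000000) mod 2 = 0+0+0+0+1+0+0+0+0+0+0+0+0+0+0+0+0+0+0+0+0+0+0+0+0+0 mod 2 = 1
  c[9] = d·G[:,9] = (10001110001001110111101000)·(00000100000000000000000000) mod 2 = 0+0+0+0+0+1+0+0+0+0+0+0+0+0+0+0+0+0+0+0+0+0+0+0+0+0 mod 2 = 1
  c[10] = d·G[:,10] = (10001110001001110111101000)·(00000010000000000000000000) mod 2 = 0+0+0+0+0+0+1+0+0+0+0+0+0+0+0+0+0+0+0+0+0+0+0+0+0+0 mod 2 = 1
  c[11] = d·G[:,11] = (10001110001001110111101000)·(00000001000000000000000000) mod 2 = 0+0+0+0+0+0+0+0+0+0+0+0+0+0+0+0+0+0+0+0+0+0+0+0+0+0 mod 2 = 0
  c[12] = d·G[:,12] = (10001110001001110111101000)·(00000000100000000000000000) mod 2 = 0+0+0+0+0+0+0+0+0+0+0+0+0+0+0+0+0+0+0+0+0+0+0+0+0+0 mod 2 = 0
  c[13] = d·G[:,13] = (10001110001001110111101000)·(00000000010000000000000000) mod 2 = 0+0+0+0+0+0+0+0+0+0+0+0+0+0+0+0+0+0+0+0+0+0+0+0+0+0 mod 2 = 0
  c[14] = d·G[:,14] = (10001110001001110111101000)·(00000000001000000000000000) mod 2 = 0+0+0+0+0+0+0+0+0+0+1+0+0+0+0+0+0+0+0+0+0+0+0+0+0+0 mod 2 = 1
  c[15] = d·G[:,15] = (10001110001001110111101000)·(00000000000111111111111111) mod 2 = 0+0+0+0+0+0+0+0+0+0+0+0+0+1+1+1+0+1+1+1+1+0+1+0+0+0 mod 2 = 0
  c[16] = d·G[:,16] = (10001110001001110111101000)·(00000000000100000000000000) mod 2 = 0+0+0+0+0+0+0+0+0+0+0+0+0+0+0+0+0+0+0+0+0+0+0+0+0+0 mod 2 = 0
  c[17] = d·G[:,17] = (10001110001001110111101000)·(00000000000010000000000000) mod 2 = 0+0+0+0+0+0+0+0+0+0+0+0+0+0+0+0+0+0+0+0+0+0+0+0+0+0 mod 2 = 0
  c[18] = d·G[:,18] = (10001110001001110111101000)·(00000000000001000000000000) mod 2 = 0+0+0+0+0+0+0+0+0+0+0+0+0+1+0+0+0+0+0+0+0+0+0+0+0+0 mod 2 = 1
  c[19] = d·G[:,19] = (10001110001001110111101000)·(00000000000000100000000000) mod 2 = 0+0+0+0+0+0+0+0+0+0+0+0+0+0+1+0+0+0+0+0+0+0+0+0+0+0 mod 2 = 1
  c[20] = d·G[:,20] = (10001110001001110111101000)·(00000000000000010000000000) mod 2 = 0+0+0+0+0+0+0+0+0+0+0+0+0+0+0+1+0+0+0+0+0+0+0+0+0+0 mod 2 = 1
  c[21] = d·G[:,21] = (10001110001001110111101000)·(00000000000000001000000000) mod 2 = 0+0+0+0+0+0+0+0+0+0+0+0+0+0+0+0+0+0+0+0+0+0+0+0+0+0 mod 2 = 0
  c[22] = d·G[:,22] = (10001110001001110111101000)·(00000000000000000100000000) mod 2 = 0+0+0+0+0+0+0+0+0+0+0+0+0+0+0+0+0+1+0+0+0+0+0+0+0+0 mod 2 = 1
  c[23] = d·G[:,23] = (10001110001001110111101000)·(00000000000000000010000000) mod 2 = 0+0+0+0+0+0+0+0+0+0+0+0+0+0+0+0+0+0+1+0+0+0+0+0+0+0 mod 2 = 1
  c[24] = d·G[:,24] = (10001110001001110111101000)·(00000000000000000001000000) mod 2 = 0+0+0+0+0+0+0+0+0+0+0+0+0+0+0+0+0+0+0+1+0+0+0+0+0+0 mod 2 = 1
  c[25] = d·G[:,25] = (10001110001001110111101000)·(00000000000000000000100000) mod 2 = 0+0+0+0+0+0+0+0+0+0+0+0+0+0+0+0+0+0+0+0+1+0+0+0+0+0 mod 2 = 1
  c[26] = d·G[:,26] = (10001110001001110111101000)·(00000000000000000000010000) mod 2 = 0+0+0+0+0+0+0+0+0+0+0+0+0+0+0+0+0+0+0+0+0+0+0+0+0+0 mod 2 = 0
  c[27] = d·G[:,27] = (10001110001001110111101000)·(00000000000000000000001000) mod 2 = 0+0+0+0+0+0+0+0+0+0+0+0+0+0+0+0+0+0+0+0+0+0+1+0+0+0 mod 2 = 1
  c[28] = d·G[:,28] = (10001110001001110111101000)·(00000000000000000000000100) mod 2 = 0+0+0+0+0+0+0+0+0+0+0+0+0+0+0+0+0+0+0+0+0+0+0+0+0+0 mod 2 = 0
  c[29] = d·G[:,29] = (10001110001001110111101000)·(00000000000000000000000010) mod 2 = 0+0+0+0+0+0+0+0+0+0+0+0+0+0+0+0+0+0+0+0+0+0+0+0+0+0 mod 2 = 0
  c[30] = d·G[:,30] = (10001110001001110111101000)·(00000000000000000000000001) mod 2 = 0+0+0+0+0+0+0+0+0+0+0+0+0+0+0+0+0+0+0+0+0+0+0+0+0+0 mod 2 = 0
Codeword = 0111000011100010001110111101000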